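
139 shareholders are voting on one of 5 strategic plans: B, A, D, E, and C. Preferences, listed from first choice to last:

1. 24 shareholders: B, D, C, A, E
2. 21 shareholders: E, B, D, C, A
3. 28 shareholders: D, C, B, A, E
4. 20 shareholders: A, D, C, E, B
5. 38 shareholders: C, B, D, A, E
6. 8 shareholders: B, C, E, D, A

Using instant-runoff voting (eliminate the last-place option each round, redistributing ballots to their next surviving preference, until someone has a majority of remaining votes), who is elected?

B

Round 1: B 32, A 20, D 28, E 21, C 38. Eliminate A.
Round 2: B 32, D 48, E 21, C 38. Eliminate E.
Round 3: B 53, D 48, C 38. Eliminate C.
Round 4: B 91, D 48. B has a majority.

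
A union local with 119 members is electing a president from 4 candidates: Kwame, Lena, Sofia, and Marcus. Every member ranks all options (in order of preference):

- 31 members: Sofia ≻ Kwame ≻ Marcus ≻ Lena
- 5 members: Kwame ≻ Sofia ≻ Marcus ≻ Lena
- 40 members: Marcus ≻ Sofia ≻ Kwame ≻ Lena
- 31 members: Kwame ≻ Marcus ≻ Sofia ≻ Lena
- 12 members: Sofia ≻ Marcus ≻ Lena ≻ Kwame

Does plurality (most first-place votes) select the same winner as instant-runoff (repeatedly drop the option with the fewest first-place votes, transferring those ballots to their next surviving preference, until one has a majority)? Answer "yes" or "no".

Plurality — first-place votes: Kwame 36, Lena 0, Sofia 43, Marcus 40. Winner: Sofia.
Instant-runoff — R1 Kwame 36, Lena 0, Sofia 43, Marcus 40 (Lena out); R2 Kwame 36, Sofia 43, Marcus 40 (Kwame out); R3 Sofia 48, Marcus 71 (Marcus winner). Winner: Marcus.
The two methods disagree.

no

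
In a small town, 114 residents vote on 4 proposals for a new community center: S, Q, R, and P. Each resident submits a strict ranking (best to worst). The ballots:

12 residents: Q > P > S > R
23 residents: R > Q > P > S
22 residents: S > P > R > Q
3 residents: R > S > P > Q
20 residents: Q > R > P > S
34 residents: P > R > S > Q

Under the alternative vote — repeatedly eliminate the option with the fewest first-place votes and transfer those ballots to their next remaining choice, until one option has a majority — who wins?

P

Round 1: S 22, Q 32, R 26, P 34. Eliminate S.
Round 2: Q 32, R 26, P 56. Eliminate R.
Round 3: Q 55, P 59. P has a majority.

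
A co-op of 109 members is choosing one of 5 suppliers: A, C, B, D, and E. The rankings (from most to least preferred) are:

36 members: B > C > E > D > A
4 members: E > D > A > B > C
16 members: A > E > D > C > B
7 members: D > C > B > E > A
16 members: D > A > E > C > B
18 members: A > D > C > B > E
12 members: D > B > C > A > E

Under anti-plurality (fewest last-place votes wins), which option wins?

Last-place votes: A 43, C 4, B 32, D 0, E 30.
D is ranked last by the fewest voters, so D wins.

D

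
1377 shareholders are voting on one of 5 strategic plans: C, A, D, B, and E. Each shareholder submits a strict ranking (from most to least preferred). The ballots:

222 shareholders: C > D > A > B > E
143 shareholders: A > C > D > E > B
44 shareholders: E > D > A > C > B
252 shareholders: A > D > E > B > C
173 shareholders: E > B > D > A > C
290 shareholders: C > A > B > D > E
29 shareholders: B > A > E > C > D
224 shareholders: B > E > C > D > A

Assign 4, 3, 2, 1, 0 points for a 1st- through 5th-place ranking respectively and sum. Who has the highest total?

C: 222·4 + 143·3 + 44·1 + 252·0 + 173·0 + 290·4 + 29·1 + 224·2 = 2998
A: 222·2 + 143·4 + 44·2 + 252·4 + 173·1 + 290·3 + 29·3 + 224·0 = 3242
D: 222·3 + 143·2 + 44·3 + 252·3 + 173·2 + 290·1 + 29·0 + 224·1 = 2700
B: 222·1 + 143·0 + 44·0 + 252·1 + 173·3 + 290·2 + 29·4 + 224·4 = 2585
E: 222·0 + 143·1 + 44·4 + 252·2 + 173·4 + 290·0 + 29·2 + 224·3 = 2245
A has the highest Borda score (3242).

A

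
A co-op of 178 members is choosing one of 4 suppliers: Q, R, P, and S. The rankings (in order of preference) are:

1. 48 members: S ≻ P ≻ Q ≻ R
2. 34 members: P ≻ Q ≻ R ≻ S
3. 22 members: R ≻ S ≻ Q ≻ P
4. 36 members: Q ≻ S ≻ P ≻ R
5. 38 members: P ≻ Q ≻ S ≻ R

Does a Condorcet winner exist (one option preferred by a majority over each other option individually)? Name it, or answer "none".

none

Checking pairwise contests:
P beats Q 120–58.
Q beats R 156–22.
S beats P 106–72.
Q beats S 108–70.
Every option loses at least one head-to-head, so there is no Condorcet winner.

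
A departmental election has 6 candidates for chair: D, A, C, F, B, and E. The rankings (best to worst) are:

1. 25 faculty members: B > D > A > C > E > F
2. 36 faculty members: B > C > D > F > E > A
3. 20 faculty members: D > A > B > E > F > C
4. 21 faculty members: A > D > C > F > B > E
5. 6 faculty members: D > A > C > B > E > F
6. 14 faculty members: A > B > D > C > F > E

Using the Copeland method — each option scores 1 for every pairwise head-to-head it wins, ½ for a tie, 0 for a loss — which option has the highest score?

D: beats A, C, F, and E; loses to B → score 4.
A: beats C, F, and E; ties B; loses to D → score 3.5.
C: beats F and E; loses to D, A, and B → score 2.
F: beats E; loses to D, A, C, and B → score 1.
B: beats D, C, F, and E; ties A → score 4.5.
E: loses to D, A, C, F, and B → score 0.
B has the best pairwise record.

B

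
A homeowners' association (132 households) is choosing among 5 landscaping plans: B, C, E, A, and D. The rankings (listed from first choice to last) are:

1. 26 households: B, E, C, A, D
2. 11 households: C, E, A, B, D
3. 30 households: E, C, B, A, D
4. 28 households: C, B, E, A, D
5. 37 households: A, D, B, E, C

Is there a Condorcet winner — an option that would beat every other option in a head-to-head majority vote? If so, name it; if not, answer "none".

Checking pairwise contests:
C beats B 69–63.
E beats C 93–39.
B beats E 91–41.
B beats A 84–48.
B beats D 95–37.
Every option loses at least one head-to-head, so there is no Condorcet winner.

none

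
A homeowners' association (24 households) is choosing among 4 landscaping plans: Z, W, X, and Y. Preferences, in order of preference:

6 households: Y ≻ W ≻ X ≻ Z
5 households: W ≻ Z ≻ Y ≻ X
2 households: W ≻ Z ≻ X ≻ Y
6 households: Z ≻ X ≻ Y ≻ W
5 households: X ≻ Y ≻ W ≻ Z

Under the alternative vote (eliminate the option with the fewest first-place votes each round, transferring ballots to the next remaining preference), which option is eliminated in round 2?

Z

Round 1: Z 6, W 7, X 5, Y 6. Eliminate X.
Round 2: Z 6, W 7, Y 11. Eliminate Z.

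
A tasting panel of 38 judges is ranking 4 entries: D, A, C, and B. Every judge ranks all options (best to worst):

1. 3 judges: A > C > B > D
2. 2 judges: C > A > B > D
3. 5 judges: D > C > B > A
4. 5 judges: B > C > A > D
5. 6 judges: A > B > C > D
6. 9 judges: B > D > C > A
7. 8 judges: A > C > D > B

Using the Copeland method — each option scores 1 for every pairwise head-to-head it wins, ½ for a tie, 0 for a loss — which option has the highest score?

B

D: loses to A, C, and B → score 0.
A: beats D; ties B; loses to C → score 1.5.
C: beats D and A; loses to B → score 2.
B: beats D and C; ties A → score 2.5.
B has the best pairwise record.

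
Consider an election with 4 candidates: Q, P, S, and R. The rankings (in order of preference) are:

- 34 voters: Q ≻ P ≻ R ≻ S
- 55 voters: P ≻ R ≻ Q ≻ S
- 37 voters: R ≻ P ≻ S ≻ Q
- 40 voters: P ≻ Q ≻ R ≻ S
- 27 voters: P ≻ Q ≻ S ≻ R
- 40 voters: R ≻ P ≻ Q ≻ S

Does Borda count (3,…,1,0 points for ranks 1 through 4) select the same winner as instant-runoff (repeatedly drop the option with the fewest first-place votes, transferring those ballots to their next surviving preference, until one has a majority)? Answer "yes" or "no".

Borda — scores: Q 331, P 588, S 64, R 415. Winner: P.
Instant-runoff — R1 Q 34, P 122, S 0, R 77 (P winner). Winner: P.
The two methods agree.

yes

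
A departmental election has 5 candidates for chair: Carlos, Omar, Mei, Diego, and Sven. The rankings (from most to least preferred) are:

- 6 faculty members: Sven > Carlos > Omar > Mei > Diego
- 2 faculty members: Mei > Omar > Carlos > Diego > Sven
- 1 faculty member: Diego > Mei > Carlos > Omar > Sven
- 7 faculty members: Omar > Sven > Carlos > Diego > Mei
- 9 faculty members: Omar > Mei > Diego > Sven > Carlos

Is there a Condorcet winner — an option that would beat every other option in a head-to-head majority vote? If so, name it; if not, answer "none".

Omar vs Carlos: 18–7 for Omar.
Omar vs Mei: 22–3 for Omar.
Omar vs Diego: 24–1 for Omar.
Omar vs Sven: 19–6 for Omar.
Omar beats every other option head-to-head.

Omar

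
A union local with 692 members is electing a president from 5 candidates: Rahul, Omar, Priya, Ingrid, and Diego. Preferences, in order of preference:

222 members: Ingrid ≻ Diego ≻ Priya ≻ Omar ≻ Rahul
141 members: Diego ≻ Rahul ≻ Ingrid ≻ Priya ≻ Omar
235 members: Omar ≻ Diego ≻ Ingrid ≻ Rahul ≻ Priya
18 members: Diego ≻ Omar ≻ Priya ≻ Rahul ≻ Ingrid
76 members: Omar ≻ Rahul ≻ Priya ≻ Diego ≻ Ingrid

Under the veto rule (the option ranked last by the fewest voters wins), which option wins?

Last-place votes: Rahul 222, Omar 141, Priya 235, Ingrid 94, Diego 0.
Diego is ranked last by the fewest voters, so Diego wins.

Diego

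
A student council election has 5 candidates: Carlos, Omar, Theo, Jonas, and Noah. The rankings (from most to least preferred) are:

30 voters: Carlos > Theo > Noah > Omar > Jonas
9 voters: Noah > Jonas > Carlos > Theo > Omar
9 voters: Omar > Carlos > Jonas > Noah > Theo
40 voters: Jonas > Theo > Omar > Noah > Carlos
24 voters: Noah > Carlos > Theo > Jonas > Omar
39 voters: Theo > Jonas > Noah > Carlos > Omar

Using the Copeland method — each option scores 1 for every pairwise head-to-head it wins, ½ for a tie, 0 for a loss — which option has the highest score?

Theo

Carlos: beats Omar; loses to Theo, Jonas, and Noah → score 1.
Omar: loses to Carlos, Theo, Jonas, and Noah → score 0.
Theo: beats Carlos, Omar, Jonas, and Noah → score 4.
Jonas: beats Carlos, Omar, and Noah; loses to Theo → score 3.
Noah: beats Carlos and Omar; loses to Theo and Jonas → score 2.
Theo has the best pairwise record.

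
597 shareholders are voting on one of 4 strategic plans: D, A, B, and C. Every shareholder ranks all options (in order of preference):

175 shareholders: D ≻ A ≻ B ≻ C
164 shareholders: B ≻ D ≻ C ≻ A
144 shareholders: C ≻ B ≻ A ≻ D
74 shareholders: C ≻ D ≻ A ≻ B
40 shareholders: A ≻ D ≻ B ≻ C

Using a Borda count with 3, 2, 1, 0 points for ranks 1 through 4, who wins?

D

D: 175·3 + 164·2 + 144·0 + 74·2 + 40·2 = 1081
A: 175·2 + 164·0 + 144·1 + 74·1 + 40·3 = 688
B: 175·1 + 164·3 + 144·2 + 74·0 + 40·1 = 995
C: 175·0 + 164·1 + 144·3 + 74·3 + 40·0 = 818
D has the highest Borda score (1081).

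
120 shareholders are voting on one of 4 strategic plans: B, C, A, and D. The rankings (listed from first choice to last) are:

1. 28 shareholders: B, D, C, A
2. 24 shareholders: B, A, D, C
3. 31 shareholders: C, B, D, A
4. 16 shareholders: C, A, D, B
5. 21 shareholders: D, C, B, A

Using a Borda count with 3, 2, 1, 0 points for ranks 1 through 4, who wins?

B

B: 28·3 + 24·3 + 31·2 + 16·0 + 21·1 = 239
C: 28·1 + 24·0 + 31·3 + 16·3 + 21·2 = 211
A: 28·0 + 24·2 + 31·0 + 16·2 + 21·0 = 80
D: 28·2 + 24·1 + 31·1 + 16·1 + 21·3 = 190
B has the highest Borda score (239).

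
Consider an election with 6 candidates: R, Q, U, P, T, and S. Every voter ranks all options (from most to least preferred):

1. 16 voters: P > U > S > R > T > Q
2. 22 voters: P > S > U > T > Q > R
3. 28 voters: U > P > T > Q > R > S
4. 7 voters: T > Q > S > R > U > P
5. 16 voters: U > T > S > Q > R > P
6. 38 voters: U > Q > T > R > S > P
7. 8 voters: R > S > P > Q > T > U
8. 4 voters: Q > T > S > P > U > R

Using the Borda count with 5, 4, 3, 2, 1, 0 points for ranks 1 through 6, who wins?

U

R: 16·2 + 22·0 + 28·1 + 7·2 + 16·1 + 38·2 + 8·5 + 4·0 = 206
Q: 16·0 + 22·1 + 28·2 + 7·4 + 16·2 + 38·4 + 8·2 + 4·5 = 326
U: 16·4 + 22·3 + 28·5 + 7·1 + 16·5 + 38·5 + 8·0 + 4·1 = 551
P: 16·5 + 22·5 + 28·4 + 7·0 + 16·0 + 38·0 + 8·3 + 4·2 = 334
T: 16·1 + 22·2 + 28·3 + 7·5 + 16·4 + 38·3 + 8·1 + 4·4 = 381
S: 16·3 + 22·4 + 28·0 + 7·3 + 16·3 + 38·1 + 8·4 + 4·3 = 287
U has the highest Borda score (551).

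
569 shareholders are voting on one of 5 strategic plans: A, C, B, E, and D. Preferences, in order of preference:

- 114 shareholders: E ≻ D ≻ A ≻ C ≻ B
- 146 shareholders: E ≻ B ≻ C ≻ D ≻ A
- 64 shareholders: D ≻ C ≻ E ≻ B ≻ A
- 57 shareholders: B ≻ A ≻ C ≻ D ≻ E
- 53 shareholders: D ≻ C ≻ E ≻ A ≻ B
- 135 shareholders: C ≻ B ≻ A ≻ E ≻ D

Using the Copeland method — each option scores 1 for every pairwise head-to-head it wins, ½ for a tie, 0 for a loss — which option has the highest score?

A: loses to C, B, E, and D → score 0.
C: beats A, B, E, and D → score 4.
B: beats A and D; loses to C and E → score 2.
E: beats A, B, and D; loses to C → score 3.
D: beats A; loses to C, B, and E → score 1.
C has the best pairwise record.

C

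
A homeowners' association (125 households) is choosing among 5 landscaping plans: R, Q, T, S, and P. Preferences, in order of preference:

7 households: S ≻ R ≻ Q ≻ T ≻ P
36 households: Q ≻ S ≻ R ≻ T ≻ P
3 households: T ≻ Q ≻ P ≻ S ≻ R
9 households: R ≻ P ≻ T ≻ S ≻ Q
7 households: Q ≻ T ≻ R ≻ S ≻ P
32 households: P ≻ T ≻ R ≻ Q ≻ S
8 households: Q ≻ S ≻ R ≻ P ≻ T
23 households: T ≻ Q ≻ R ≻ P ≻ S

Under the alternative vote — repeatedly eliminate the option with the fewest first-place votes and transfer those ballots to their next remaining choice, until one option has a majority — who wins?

Round 1: R 9, Q 51, T 26, S 7, P 32. Eliminate S.
Round 2: R 16, Q 51, T 26, P 32. Eliminate R.
Round 3: Q 58, T 26, P 41. Eliminate T.
Round 4: Q 84, P 41. Q has a majority.

Q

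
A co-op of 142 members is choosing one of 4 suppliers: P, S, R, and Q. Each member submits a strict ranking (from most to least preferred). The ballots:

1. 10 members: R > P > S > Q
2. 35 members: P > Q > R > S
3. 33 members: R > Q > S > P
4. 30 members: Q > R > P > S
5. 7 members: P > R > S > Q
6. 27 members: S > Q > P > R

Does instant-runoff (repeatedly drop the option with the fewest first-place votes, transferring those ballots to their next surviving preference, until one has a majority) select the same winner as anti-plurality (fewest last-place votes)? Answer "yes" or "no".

Instant-runoff — R1 P 42, S 27, R 43, Q 30 (S out); R2 P 42, R 43, Q 57 (P out); R3 R 50, Q 92 (Q winner). Winner: Q.
Anti-plurality — last-place votes: P 33, S 65, R 27, Q 17. Winner: Q.
The two methods agree.

yes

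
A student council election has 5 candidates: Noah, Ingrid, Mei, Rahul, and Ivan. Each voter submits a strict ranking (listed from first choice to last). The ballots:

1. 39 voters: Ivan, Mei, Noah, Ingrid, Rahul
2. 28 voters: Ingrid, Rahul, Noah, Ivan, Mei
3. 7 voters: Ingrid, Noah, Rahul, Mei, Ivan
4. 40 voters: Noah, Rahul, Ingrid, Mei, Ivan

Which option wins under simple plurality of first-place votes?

First-place votes: Noah 40, Ingrid 35, Mei 0, Rahul 0, Ivan 39.
Noah has the most first-place votes.

Noah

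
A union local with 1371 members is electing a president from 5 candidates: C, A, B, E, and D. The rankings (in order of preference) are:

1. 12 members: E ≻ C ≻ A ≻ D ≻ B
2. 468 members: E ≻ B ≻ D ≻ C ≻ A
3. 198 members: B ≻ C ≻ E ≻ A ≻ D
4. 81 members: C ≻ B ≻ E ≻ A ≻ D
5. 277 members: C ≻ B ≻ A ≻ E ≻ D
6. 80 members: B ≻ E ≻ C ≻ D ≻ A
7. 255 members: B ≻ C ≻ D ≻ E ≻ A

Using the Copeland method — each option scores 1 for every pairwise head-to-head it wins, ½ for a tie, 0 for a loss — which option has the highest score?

C: beats A, E, and D; loses to B → score 3.
A: loses to C, B, E, and D → score 0.
B: beats C, A, E, and D → score 4.
E: beats A and D; loses to C and B → score 2.
D: beats A; loses to C, B, and E → score 1.
B has the best pairwise record.

B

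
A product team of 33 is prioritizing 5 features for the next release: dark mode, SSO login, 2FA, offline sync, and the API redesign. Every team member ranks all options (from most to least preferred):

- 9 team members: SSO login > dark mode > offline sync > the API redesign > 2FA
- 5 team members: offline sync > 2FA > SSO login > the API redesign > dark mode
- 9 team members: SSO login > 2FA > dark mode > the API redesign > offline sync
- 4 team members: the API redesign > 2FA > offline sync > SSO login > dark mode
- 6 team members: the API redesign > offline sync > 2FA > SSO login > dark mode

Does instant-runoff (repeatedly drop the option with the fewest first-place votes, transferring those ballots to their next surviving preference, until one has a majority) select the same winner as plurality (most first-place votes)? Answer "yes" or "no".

Instant-runoff — R1 dark mode 0, SSO login 18, 2FA 0, offline sync 5, the API redesign 10 (SSO login winner). Winner: SSO login.
Plurality — first-place votes: dark mode 0, SSO login 18, 2FA 0, offline sync 5, the API redesign 10. Winner: SSO login.
The two methods agree.

yes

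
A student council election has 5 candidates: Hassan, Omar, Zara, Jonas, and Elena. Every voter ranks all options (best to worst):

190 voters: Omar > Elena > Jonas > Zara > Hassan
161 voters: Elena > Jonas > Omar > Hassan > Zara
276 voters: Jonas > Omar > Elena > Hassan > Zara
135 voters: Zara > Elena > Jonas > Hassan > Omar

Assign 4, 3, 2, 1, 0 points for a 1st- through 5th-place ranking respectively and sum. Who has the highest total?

Hassan: 190·0 + 161·1 + 276·1 + 135·1 = 572
Omar: 190·4 + 161·2 + 276·3 + 135·0 = 1910
Zara: 190·1 + 161·0 + 276·0 + 135·4 = 730
Jonas: 190·2 + 161·3 + 276·4 + 135·2 = 2237
Elena: 190·3 + 161·4 + 276·2 + 135·3 = 2171
Jonas has the highest Borda score (2237).

Jonas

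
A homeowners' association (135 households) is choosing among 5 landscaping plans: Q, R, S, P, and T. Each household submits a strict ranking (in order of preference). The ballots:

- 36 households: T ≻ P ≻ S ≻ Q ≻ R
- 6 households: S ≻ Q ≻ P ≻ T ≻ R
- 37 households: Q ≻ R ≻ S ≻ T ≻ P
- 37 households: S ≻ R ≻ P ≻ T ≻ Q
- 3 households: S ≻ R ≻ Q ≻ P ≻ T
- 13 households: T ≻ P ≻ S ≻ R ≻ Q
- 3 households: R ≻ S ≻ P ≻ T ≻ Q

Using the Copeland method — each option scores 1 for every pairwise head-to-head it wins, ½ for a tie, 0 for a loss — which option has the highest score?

S

Q: beats R; loses to S, P, and T → score 1.
R: beats P and T; loses to Q and S → score 2.
S: beats Q, R, P, and T → score 4.
P: beats Q; loses to R, S, and T → score 1.
T: beats Q and P; loses to R and S → score 2.
S has the best pairwise record.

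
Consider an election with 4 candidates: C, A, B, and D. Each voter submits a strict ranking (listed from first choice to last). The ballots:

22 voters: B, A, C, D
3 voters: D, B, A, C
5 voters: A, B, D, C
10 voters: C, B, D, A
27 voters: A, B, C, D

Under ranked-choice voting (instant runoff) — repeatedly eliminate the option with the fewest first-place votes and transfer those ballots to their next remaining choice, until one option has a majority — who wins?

Round 1: C 10, A 32, B 22, D 3. Eliminate D.
Round 2: C 10, A 32, B 25. Eliminate C.
Round 3: A 32, B 35. B has a majority.

B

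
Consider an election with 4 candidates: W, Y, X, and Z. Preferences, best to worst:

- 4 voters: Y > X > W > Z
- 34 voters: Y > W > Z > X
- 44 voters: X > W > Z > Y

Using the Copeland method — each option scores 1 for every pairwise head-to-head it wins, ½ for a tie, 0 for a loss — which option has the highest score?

X

W: beats Y and Z; loses to X → score 2.
Y: loses to W, X, and Z → score 0.
X: beats W, Y, and Z → score 3.
Z: beats Y; loses to W and X → score 1.
X has the best pairwise record.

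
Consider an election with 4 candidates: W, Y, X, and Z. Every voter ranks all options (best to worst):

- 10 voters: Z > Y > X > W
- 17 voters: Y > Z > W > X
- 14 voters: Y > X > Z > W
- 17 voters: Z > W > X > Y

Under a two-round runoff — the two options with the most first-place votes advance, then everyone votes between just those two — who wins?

Y

Round 1 first-place votes: W 0, Y 31, X 0, Z 27.
Y and Z advance.
Runoff: Y is preferred to Z by 31 voters; Z by 27.
Y wins the runoff.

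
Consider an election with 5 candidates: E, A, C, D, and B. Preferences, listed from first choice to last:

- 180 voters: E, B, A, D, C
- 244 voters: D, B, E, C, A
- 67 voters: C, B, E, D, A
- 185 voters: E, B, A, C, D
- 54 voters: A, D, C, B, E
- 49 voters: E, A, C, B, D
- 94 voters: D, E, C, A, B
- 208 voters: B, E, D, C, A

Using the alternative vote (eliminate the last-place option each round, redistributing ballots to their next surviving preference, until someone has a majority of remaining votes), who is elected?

E

Round 1: E 414, A 54, C 67, D 338, B 208. Eliminate A.
Round 2: E 414, C 67, D 392, B 208. Eliminate C.
Round 3: E 414, D 392, B 275. Eliminate B.
Round 4: E 689, D 392. E has a majority.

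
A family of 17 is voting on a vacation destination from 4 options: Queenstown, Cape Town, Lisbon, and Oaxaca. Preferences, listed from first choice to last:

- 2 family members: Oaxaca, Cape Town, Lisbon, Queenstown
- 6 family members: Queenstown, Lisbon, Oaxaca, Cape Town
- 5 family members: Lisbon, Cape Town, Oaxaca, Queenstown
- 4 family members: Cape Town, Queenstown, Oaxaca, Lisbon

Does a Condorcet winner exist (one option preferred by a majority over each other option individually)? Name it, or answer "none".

none

Checking pairwise contests:
Cape Town beats Queenstown 11–6.
Lisbon beats Cape Town 11–6.
Queenstown beats Lisbon 10–7.
Queenstown beats Oaxaca 10–7.
Every option loses at least one head-to-head, so there is no Condorcet winner.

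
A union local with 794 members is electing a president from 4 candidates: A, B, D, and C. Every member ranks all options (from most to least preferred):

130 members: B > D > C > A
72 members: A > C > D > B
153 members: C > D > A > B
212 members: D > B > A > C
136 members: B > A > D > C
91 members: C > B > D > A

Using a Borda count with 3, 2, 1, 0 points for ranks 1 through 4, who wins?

D

A: 130·0 + 72·3 + 153·1 + 212·1 + 136·2 + 91·0 = 853
B: 130·3 + 72·0 + 153·0 + 212·2 + 136·3 + 91·2 = 1404
D: 130·2 + 72·1 + 153·2 + 212·3 + 136·1 + 91·1 = 1501
C: 130·1 + 72·2 + 153·3 + 212·0 + 136·0 + 91·3 = 1006
D has the highest Borda score (1501).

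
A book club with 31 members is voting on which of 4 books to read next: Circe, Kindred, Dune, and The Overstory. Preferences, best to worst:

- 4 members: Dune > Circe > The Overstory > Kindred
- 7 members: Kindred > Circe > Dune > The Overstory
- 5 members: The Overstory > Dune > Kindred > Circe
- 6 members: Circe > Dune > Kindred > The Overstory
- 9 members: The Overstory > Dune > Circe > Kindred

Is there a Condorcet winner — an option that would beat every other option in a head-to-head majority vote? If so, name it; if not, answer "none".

Dune

Dune vs Circe: 18–13 for Dune.
Dune vs Kindred: 24–7 for Dune.
Dune vs The Overstory: 17–14 for Dune.
Dune beats every other option head-to-head.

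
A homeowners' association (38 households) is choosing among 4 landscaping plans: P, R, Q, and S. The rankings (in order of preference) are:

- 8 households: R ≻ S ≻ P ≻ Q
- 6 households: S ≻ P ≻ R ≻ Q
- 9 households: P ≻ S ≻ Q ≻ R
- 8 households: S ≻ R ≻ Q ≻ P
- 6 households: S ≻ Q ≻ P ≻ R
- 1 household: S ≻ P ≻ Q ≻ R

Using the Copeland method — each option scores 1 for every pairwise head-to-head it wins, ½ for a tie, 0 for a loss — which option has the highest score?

S

P: beats R and Q; loses to S → score 2.
R: beats Q; loses to P and S → score 1.
Q: loses to P, R, and S → score 0.
S: beats P, R, and Q → score 3.
S has the best pairwise record.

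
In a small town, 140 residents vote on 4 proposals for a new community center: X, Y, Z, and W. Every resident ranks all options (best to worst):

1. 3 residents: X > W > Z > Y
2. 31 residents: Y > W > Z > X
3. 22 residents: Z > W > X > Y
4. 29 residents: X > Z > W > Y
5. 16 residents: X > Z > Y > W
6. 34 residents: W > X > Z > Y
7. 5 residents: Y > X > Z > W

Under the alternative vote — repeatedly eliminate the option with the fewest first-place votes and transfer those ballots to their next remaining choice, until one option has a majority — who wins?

W

Round 1: X 48, Y 36, Z 22, W 34. Eliminate Z.
Round 2: X 48, Y 36, W 56. Eliminate Y.
Round 3: X 53, W 87. W has a majority.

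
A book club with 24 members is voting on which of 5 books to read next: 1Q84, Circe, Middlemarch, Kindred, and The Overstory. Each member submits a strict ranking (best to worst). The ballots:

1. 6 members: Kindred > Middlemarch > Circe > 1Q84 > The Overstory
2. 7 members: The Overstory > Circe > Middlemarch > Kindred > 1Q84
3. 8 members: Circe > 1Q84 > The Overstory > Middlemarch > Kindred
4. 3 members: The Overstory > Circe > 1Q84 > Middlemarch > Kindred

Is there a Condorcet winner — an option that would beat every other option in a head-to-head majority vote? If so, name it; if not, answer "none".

Circe vs 1Q84: 24–0 for Circe.
Circe vs Middlemarch: 18–6 for Circe.
Circe vs Kindred: 18–6 for Circe.
Circe vs The Overstory: 14–10 for Circe.
Circe beats every other option head-to-head.

Circe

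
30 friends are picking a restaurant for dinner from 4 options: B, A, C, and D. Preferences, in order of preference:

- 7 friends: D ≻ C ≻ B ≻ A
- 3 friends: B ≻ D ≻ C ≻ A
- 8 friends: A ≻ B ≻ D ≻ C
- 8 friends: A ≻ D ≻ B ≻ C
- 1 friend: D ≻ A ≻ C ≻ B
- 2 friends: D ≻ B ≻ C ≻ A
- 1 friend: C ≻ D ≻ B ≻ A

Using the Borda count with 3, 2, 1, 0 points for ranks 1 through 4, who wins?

B: 7·1 + 3·3 + 8·2 + 8·1 + 1·0 + 2·2 + 1·1 = 45
A: 7·0 + 3·0 + 8·3 + 8·3 + 1·2 + 2·0 + 1·0 = 50
C: 7·2 + 3·1 + 8·0 + 8·0 + 1·1 + 2·1 + 1·3 = 23
D: 7·3 + 3·2 + 8·1 + 8·2 + 1·3 + 2·3 + 1·2 = 62
D has the highest Borda score (62).

D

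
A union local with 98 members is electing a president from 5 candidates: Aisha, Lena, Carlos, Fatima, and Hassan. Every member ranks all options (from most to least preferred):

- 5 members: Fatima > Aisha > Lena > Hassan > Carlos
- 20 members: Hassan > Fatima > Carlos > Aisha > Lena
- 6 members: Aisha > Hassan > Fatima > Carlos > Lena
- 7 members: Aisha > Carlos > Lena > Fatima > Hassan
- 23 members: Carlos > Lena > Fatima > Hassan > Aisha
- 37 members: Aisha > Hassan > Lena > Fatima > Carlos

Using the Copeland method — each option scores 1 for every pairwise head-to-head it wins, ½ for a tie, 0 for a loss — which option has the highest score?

Aisha

Aisha: beats Lena, Carlos, Fatima, and Hassan → score 4.
Lena: beats Fatima; loses to Aisha, Carlos, and Hassan → score 1.
Carlos: beats Lena; loses to Aisha, Fatima, and Hassan → score 1.
Fatima: beats Carlos; loses to Aisha, Lena, and Hassan → score 1.
Hassan: beats Lena, Carlos, and Fatima; loses to Aisha → score 3.
Aisha has the best pairwise record.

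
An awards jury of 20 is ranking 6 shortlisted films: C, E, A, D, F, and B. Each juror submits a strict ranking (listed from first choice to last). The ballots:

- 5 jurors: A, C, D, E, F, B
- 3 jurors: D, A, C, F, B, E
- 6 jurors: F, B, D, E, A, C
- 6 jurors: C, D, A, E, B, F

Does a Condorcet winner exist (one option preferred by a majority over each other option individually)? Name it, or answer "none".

none

Checking pairwise contests:
A beats C 14–6.
C beats E 14–6.
D beats A 15–5.
C beats D 11–9.
C beats F 14–6.
C beats B 14–6.
Every option loses at least one head-to-head, so there is no Condorcet winner.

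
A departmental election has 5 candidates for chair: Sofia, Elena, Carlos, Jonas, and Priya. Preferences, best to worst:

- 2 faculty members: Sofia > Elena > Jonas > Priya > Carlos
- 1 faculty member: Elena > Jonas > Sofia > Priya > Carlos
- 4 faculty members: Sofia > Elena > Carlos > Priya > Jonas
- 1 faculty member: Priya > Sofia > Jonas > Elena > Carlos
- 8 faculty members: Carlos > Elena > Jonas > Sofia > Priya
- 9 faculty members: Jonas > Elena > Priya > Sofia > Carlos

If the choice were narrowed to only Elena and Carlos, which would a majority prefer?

Voters preferring Elena to Carlos: 17; preferring Carlos to Elena: 8.
Elena wins the head-to-head.

Elena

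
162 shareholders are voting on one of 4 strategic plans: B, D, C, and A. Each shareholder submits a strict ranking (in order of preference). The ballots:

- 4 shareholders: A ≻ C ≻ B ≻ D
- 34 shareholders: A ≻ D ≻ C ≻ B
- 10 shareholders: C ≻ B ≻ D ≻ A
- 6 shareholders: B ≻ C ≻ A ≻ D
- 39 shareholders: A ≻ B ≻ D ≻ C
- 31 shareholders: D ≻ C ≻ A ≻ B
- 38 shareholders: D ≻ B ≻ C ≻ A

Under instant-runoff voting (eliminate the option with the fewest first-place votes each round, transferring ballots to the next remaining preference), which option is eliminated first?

B

Round 1: B 6, D 69, C 10, A 77. Eliminate B.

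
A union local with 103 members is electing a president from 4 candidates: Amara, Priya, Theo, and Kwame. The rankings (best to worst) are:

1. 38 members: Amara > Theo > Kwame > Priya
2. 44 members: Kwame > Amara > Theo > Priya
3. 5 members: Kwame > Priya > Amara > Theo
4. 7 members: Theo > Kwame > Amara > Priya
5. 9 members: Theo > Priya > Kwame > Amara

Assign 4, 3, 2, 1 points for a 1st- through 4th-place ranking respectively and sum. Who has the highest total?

Amara: 38·4 + 44·3 + 5·2 + 7·2 + 9·1 = 317
Priya: 38·1 + 44·1 + 5·3 + 7·1 + 9·3 = 131
Theo: 38·3 + 44·2 + 5·1 + 7·4 + 9·4 = 271
Kwame: 38·2 + 44·4 + 5·4 + 7·3 + 9·2 = 311
Amara has the highest Borda score (317).

Amara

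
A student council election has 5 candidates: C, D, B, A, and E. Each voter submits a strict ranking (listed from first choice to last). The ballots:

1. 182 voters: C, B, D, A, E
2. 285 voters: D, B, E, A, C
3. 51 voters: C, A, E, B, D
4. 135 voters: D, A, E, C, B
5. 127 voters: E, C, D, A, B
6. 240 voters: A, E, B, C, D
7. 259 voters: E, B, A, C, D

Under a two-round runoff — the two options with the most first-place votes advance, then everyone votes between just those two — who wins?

E

Round 1 first-place votes: C 233, D 420, B 0, A 240, E 386.
D and E advance.
Runoff: D is preferred to E by 602 voters; E by 677.
E wins the runoff.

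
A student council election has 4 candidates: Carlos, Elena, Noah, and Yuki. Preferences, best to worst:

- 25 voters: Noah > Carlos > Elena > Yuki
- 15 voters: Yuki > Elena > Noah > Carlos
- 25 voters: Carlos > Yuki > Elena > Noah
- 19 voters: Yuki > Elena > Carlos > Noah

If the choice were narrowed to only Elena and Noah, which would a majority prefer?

Voters preferring Elena to Noah: 59; preferring Noah to Elena: 25.
Elena wins the head-to-head.

Elena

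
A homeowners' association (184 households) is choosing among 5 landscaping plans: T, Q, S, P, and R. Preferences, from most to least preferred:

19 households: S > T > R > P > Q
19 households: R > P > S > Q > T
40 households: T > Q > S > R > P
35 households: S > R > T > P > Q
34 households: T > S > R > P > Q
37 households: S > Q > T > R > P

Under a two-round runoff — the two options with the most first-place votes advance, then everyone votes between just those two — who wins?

S

Round 1 first-place votes: T 74, Q 0, S 91, P 0, R 19.
S and T advance.
Runoff: S is preferred to T by 110 voters; T by 74.
S wins the runoff.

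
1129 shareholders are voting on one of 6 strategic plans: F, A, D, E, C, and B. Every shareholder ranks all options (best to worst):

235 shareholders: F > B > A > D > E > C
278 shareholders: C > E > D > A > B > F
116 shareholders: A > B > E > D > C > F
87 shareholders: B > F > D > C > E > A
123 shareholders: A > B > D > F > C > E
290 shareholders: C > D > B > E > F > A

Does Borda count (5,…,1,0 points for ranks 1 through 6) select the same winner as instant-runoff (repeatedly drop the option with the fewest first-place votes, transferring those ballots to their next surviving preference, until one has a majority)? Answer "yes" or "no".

no

Borda — scores: F 2059, A 2456, D 3326, E 2362, C 3253, B 3479. Winner: B.
Instant-runoff — R1 F 235, A 239, D 0, E 0, C 568, B 87 (C winner). Winner: C.
The two methods disagree.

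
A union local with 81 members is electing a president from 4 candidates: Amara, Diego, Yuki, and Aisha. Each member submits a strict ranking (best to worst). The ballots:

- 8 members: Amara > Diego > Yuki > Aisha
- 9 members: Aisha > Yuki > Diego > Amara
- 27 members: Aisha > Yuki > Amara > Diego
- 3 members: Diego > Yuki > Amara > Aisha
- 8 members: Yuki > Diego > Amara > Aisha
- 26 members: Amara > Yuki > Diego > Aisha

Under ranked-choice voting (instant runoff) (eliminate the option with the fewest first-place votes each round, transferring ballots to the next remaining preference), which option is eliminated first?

Round 1: Amara 34, Diego 3, Yuki 8, Aisha 36. Eliminate Diego.

Diego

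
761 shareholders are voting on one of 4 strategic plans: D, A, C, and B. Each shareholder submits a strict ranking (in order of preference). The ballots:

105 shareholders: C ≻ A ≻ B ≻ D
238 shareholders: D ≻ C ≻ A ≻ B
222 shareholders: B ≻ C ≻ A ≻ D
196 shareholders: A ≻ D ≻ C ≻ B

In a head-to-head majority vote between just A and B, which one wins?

A

Voters preferring A to B: 539; preferring B to A: 222.
A wins the head-to-head.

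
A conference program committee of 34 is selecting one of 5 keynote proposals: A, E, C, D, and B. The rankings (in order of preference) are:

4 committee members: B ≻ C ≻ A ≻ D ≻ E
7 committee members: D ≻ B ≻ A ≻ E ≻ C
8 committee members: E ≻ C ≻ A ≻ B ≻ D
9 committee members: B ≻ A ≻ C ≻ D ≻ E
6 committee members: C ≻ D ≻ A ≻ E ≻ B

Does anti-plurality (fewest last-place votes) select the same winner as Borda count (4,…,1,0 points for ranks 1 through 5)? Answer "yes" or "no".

Anti-plurality — last-place votes: A 0, E 13, C 7, D 8, B 6. Winner: A.
Borda — scores: A 77, E 45, C 78, D 59, B 81. Winner: B.
The two methods disagree.

no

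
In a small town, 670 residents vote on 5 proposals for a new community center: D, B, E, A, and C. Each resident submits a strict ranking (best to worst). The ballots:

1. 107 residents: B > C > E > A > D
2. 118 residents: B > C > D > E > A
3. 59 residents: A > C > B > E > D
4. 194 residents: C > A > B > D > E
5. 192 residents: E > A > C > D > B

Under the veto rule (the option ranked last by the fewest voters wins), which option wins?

C

Last-place votes: D 166, B 192, E 194, A 118, C 0.
C is ranked last by the fewest voters, so C wins.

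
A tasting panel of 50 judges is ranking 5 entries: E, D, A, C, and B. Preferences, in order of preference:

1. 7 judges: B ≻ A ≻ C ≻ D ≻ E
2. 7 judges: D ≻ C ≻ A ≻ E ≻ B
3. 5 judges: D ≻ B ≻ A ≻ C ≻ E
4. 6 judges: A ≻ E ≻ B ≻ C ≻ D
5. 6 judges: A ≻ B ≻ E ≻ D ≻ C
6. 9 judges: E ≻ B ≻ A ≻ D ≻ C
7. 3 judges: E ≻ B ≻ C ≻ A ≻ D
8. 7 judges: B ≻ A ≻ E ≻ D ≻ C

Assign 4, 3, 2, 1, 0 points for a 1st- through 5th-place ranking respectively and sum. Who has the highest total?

B

E: 7·0 + 7·1 + 5·0 + 6·3 + 6·2 + 9·4 + 3·4 + 7·2 = 99
D: 7·1 + 7·4 + 5·4 + 6·0 + 6·1 + 9·1 + 3·0 + 7·1 = 77
A: 7·3 + 7·2 + 5·2 + 6·4 + 6·4 + 9·2 + 3·1 + 7·3 = 135
C: 7·2 + 7·3 + 5·1 + 6·1 + 6·0 + 9·0 + 3·2 + 7·0 = 52
B: 7·4 + 7·0 + 5·3 + 6·2 + 6·3 + 9·3 + 3·3 + 7·4 = 137
B has the highest Borda score (137).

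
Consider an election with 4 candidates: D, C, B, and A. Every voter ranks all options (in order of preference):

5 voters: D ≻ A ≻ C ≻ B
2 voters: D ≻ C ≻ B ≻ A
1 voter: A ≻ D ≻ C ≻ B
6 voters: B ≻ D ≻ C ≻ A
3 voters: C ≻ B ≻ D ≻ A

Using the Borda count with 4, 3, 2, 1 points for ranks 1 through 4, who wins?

D

D: 5·4 + 2·4 + 1·3 + 6·3 + 3·2 = 55
C: 5·2 + 2·3 + 1·2 + 6·2 + 3·4 = 42
B: 5·1 + 2·2 + 1·1 + 6·4 + 3·3 = 43
A: 5·3 + 2·1 + 1·4 + 6·1 + 3·1 = 30
D has the highest Borda score (55).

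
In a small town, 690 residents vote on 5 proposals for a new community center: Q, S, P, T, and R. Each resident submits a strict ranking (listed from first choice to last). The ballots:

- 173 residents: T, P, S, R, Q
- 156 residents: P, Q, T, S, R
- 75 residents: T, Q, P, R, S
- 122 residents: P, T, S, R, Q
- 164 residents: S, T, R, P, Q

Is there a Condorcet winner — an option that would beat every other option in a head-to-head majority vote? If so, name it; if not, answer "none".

T vs Q: 534–156 for T.
T vs S: 526–164 for T.
T vs P: 412–278 for T.
T vs R: 690–0 for T.
T beats every other option head-to-head.

T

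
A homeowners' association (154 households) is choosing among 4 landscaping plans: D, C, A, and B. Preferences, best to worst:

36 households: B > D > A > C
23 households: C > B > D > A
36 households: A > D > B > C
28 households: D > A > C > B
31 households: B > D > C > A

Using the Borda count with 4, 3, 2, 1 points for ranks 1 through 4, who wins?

D

D: 36·3 + 23·2 + 36·3 + 28·4 + 31·3 = 467
C: 36·1 + 23·4 + 36·1 + 28·2 + 31·2 = 282
A: 36·2 + 23·1 + 36·4 + 28·3 + 31·1 = 354
B: 36·4 + 23·3 + 36·2 + 28·1 + 31·4 = 437
D has the highest Borda score (467).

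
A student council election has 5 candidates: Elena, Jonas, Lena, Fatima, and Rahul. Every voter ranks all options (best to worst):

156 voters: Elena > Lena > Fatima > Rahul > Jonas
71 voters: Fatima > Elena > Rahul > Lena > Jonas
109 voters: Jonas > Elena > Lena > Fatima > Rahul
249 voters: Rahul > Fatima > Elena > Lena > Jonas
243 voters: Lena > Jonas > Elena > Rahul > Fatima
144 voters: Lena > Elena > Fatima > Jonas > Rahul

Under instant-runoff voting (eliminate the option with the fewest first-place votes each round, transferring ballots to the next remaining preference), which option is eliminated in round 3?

Rahul

Round 1: Elena 156, Jonas 109, Lena 387, Fatima 71, Rahul 249. Eliminate Fatima.
Round 2: Elena 227, Jonas 109, Lena 387, Rahul 249. Eliminate Jonas.
Round 3: Elena 336, Lena 387, Rahul 249. Eliminate Rahul.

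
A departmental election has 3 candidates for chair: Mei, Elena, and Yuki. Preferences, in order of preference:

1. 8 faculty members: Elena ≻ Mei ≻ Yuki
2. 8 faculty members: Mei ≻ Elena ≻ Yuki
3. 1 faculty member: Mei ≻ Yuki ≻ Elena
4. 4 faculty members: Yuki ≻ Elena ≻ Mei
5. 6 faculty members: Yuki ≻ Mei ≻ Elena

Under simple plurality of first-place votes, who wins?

First-place votes: Mei 9, Elena 8, Yuki 10.
Yuki has the most first-place votes.

Yuki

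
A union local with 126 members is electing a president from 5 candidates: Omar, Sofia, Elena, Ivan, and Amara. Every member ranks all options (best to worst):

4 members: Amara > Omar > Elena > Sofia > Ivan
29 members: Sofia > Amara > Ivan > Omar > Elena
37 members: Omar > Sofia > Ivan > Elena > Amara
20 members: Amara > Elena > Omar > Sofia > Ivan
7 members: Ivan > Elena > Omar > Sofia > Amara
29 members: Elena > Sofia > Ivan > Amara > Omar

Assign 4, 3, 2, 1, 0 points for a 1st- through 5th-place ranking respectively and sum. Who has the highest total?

Omar: 4·3 + 29·1 + 37·4 + 20·2 + 7·2 + 29·0 = 243
Sofia: 4·1 + 29·4 + 37·3 + 20·1 + 7·1 + 29·3 = 345
Elena: 4·2 + 29·0 + 37·1 + 20·3 + 7·3 + 29·4 = 242
Ivan: 4·0 + 29·2 + 37·2 + 20·0 + 7·4 + 29·2 = 218
Amara: 4·4 + 29·3 + 37·0 + 20·4 + 7·0 + 29·1 = 212
Sofia has the highest Borda score (345).

Sofia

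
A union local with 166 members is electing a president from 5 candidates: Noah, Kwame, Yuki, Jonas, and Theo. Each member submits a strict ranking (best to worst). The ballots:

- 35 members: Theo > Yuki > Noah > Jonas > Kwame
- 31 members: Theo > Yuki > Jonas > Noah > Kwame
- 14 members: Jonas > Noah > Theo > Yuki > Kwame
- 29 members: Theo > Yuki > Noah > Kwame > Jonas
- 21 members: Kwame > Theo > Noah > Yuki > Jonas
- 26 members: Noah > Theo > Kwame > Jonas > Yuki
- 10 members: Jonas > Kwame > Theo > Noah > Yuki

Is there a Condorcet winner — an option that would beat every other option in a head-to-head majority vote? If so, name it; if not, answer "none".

Theo vs Noah: 126–40 for Theo.
Theo vs Kwame: 135–31 for Theo.
Theo vs Yuki: 166–0 for Theo.
Theo vs Jonas: 142–24 for Theo.
Theo beats every other option head-to-head.

Theo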